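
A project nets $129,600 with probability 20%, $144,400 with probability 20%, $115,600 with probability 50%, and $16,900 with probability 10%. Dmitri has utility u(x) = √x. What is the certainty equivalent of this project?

$109,561

E[u] = 0.2·√129600 + 0.2·√144400 + 0.5·√115600 + 0.1·√16900 = 0.2·360 + 0.2·380 + 0.5·340 + 0.1·130 = 331
CE = (331)² = 109561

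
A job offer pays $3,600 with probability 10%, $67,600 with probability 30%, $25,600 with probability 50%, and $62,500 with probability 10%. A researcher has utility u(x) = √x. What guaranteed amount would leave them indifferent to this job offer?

E[u] = 0.1·√3600 + 0.3·√67600 + 0.5·√25600 + 0.1·√62500 = 0.1·60 + 0.3·260 + 0.5·160 + 0.1·250 = 189
CE = (189)² = 35721

$35,721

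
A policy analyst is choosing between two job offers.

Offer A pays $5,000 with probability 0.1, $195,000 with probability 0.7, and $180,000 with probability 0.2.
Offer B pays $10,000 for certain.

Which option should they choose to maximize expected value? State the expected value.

Offer A = 0.1 × 5000 + 0.7 × 195000 + 0.2 × 180000 = 500 + 136500 + 36000 = 173000
Offer B: 10000 (certain)

Offer A ($173,000)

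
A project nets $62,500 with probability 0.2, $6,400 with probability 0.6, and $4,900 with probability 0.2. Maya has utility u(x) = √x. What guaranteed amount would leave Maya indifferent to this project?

E[u] = 0.2·√62500 + 0.6·√6400 + 0.2·√4900 = 0.2·250 + 0.6·80 + 0.2·70 = 112
CE = (112)² = 12544

$12,544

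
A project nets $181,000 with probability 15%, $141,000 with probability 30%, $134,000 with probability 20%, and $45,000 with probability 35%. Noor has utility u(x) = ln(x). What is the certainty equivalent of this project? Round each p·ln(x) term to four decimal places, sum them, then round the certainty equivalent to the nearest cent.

E[u] = 0.15·ln(181000) + 0.3·ln(141000) + 0.2·ln(134000) + 0.35·ln(45000) = 1.8159 + 3.5570 + 2.3611 + 3.7500 = 11.4840
CE = e^11.4840 ≈ 97148.89

$97,148.89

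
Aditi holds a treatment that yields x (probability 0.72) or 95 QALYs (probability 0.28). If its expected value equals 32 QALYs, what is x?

x = 7.5 QALYs

0.72·x + 0.28·95 = 32
0.72·x = 32 − 26.6 = 5.4
x = 5.4 / 0.72 = 7.5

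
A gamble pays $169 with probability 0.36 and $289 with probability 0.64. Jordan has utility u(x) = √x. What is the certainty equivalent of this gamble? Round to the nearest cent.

$242.11

E[u] = 0.36·√169 + 0.64·√289 = 0.36·13 + 0.64·17 = 15.56
CE = (15.56)² = 242.1136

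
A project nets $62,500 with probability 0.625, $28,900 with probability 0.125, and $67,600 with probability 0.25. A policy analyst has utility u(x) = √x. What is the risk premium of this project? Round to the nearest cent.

E[u] = 0.625·√62500 + 0.125·√28900 + 0.25·√67600 = 0.625·250 + 0.125·170 + 0.25·260 = 242.5
CE = (242.5)² = 58806.25
Risk premium = EV − CE = 59575 − 58806.25 = 768.75

$768.75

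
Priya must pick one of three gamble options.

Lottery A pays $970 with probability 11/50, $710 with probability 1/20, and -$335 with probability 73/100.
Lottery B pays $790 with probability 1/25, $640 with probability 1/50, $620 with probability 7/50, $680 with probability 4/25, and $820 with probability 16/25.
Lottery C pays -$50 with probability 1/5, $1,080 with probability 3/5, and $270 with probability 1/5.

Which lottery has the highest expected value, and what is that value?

Lottery B ($764.80)

Lottery A = 11/50 × 970 + 1/20 × 710 + 73/100 × (-335) = 213.4 + 35.5 − 244.55 = 4.35
Lottery B = 1/25 × 790 + 1/50 × 640 + 7/50 × 620 + 4/25 × 680 + 16/25 × 820 = 31.6 + 12.8 + 86.8 + 108.8 + 524.8 = 764.8
Lottery C = 1/5 × (-50) + 3/5 × 1080 + 1/5 × 270 = -10 + 648 + 54 = 692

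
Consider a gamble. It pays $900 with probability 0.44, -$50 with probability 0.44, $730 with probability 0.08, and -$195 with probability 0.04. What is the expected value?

EV = 0.44 × 900 + 0.44 × (-50) + 0.08 × 730 + 0.04 × (-195) = 396 − 22 + 58.4 − 7.8 = 424.6

$424.60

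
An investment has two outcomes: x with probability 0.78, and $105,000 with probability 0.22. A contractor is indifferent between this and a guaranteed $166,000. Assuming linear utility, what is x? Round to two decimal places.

x = $183,205.13

0.78·x + 0.22·105000 = 166000
0.78·x = 166000 − 23100 = 142900
x = 142900 / 0.78 = 183205.1282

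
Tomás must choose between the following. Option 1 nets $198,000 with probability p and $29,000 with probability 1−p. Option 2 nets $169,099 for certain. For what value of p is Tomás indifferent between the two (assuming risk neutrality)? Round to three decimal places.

p·198000 + (1−p)·29000 = 169099
169000p + 29000 = 169099
p = (169099 − 29000) / 169000

p = 0.829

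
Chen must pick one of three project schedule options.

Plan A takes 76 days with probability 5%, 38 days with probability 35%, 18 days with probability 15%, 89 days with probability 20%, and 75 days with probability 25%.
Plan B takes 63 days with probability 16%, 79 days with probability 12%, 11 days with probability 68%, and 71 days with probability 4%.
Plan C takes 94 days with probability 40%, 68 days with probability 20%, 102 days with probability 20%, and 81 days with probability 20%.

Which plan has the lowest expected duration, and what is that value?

Plan B (29.88 days)

Plan A = 0.05 × 76 + 0.35 × 38 + 0.15 × 18 + 0.2 × 89 + 0.25 × 75 = 3.8 + 13.3 + 2.7 + 17.8 + 18.75 = 56.35
Plan B = 0.16 × 63 + 0.12 × 79 + 0.68 × 11 + 0.04 × 71 = 10.08 + 9.48 + 7.48 + 2.84 = 29.88
Plan C = 0.4 × 94 + 0.2 × 68 + 0.2 × 102 + 0.2 × 81 = 37.6 + 13.6 + 20.4 + 16.2 = 87.8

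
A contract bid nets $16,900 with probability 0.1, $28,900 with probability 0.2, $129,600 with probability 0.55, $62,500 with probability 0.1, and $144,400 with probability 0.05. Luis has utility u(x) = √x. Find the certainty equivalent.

$83,521

E[u] = 0.1·√16900 + 0.2·√28900 + 0.55·√129600 + 0.1·√62500 + 0.05·√144400 = 0.1·130 + 0.2·170 + 0.55·360 + 0.1·250 + 0.05·380 = 289
CE = (289)² = 83521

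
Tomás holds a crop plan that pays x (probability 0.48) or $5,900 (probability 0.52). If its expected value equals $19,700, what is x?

0.48·x + 0.52·5900 = 19700
0.48·x = 19700 − 3068 = 16632
x = 16632 / 0.48 = 34650

x = $34,650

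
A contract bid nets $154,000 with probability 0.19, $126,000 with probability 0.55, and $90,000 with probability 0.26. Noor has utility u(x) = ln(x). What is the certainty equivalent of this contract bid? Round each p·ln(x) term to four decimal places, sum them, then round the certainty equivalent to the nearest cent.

E[u] = 0.19·ln(154000) + 0.55·ln(126000) + 0.26·ln(90000) = 2.2695 + 6.4592 + 2.9660 = 11.6947
CE = e^11.6947 ≈ 119934.38

$119,934.38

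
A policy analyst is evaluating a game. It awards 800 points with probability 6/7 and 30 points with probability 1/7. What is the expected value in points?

690 points

EV = 6/7 × 800 + 1/7 × 30 = 685.7143 + 4.2857 = 690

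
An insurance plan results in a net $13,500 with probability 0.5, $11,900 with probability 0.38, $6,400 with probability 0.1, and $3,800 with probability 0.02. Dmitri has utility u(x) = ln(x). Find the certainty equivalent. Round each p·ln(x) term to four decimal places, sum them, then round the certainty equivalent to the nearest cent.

$11,643.46

E[u] = 0.5·ln(13500) + 0.38·ln(11900) + 0.1·ln(6400) + 0.02·ln(3800) = 4.7552 + 3.5660 + 0.8764 + 0.1649 = 9.3625
CE = e^9.3625 ≈ 11643.46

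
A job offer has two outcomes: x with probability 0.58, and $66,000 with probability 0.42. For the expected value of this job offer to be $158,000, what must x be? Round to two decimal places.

x = $224,620.69

0.58·x + 0.42·66000 = 158000
0.58·x = 158000 − 27720 = 130280
x = 130280 / 0.58 = 224620.6897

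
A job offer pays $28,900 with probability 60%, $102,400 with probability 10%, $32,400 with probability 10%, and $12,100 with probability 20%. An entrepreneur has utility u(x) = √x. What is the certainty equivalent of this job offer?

$30,276

E[u] = 0.6·√28900 + 0.1·√102400 + 0.1·√32400 + 0.2·√12100 = 0.6·170 + 0.1·320 + 0.1·180 + 0.2·110 = 174
CE = (174)² = 30276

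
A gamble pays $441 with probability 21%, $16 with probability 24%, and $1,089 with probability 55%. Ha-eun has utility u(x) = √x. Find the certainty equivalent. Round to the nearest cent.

E[u] = 0.21·√441 + 0.24·√16 + 0.55·√1089 = 0.21·21 + 0.24·4 + 0.55·33 = 23.52
CE = (23.52)² = 553.1904

$553.19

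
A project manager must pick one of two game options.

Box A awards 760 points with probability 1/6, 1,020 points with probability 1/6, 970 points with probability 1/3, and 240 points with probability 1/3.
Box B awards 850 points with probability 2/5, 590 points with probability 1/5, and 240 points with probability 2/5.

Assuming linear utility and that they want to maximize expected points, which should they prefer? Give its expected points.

Box A (700 points)

Box A = 1/6 × 760 + 1/6 × 1020 + 1/3 × 970 + 1/3 × 240 = 126.6667 + 170 + 323.3333 + 80 = 700
Box B = 2/5 × 850 + 1/5 × 590 + 2/5 × 240 = 340 + 118 + 96 = 554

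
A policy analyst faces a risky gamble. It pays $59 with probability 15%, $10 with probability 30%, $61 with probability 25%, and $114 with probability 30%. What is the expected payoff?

$61.30

EV = 0.15 × 59 + 0.3 × 10 + 0.25 × 61 + 0.3 × 114 = 8.85 + 3 + 15.25 + 34.2 = 61.3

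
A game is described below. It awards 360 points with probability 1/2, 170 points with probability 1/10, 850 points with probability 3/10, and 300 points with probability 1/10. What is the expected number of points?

482 points

EV = 1/2 × 360 + 1/10 × 170 + 3/10 × 850 + 1/10 × 300 = 180 + 17 + 255 + 30 = 482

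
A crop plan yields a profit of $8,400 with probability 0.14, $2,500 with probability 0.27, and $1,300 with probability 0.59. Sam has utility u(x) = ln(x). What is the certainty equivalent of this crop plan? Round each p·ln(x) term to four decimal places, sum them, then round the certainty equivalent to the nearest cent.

$2,014.04

E[u] = 0.14·ln(8400) + 0.27·ln(2500) + 0.59·ln(1300) = 1.2650 + 2.1125 + 4.2304 = 7.6079
CE = e^7.6079 ≈ 2014.04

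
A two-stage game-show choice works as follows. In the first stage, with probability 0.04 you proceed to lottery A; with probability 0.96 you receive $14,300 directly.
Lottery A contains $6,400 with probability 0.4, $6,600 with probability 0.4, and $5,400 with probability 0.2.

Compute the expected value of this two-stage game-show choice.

$13,979.20

EV(A) = 0.4 × 6400 + 0.4 × 6600 + 0.2 × 5400 = 2560 + 2640 + 1080 = 6280
Branch B: 14300 (certain)
Overall = 0.04 × 6280 + 0.96 × 14300 = 251.2 + 13728 = 13979.2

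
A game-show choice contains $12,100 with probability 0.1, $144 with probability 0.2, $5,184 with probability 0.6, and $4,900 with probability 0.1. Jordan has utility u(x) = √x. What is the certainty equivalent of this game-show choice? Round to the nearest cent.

E[u] = 0.1·√12100 + 0.2·√144 + 0.6·√5184 + 0.1·√4900 = 0.1·110 + 0.2·12 + 0.6·72 + 0.1·70 = 63.6
CE = (63.6)² = 4044.96

$4,044.96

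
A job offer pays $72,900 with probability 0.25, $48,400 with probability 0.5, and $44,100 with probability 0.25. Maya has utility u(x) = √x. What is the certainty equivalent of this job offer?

E[u] = 0.25·√72900 + 0.5·√48400 + 0.25·√44100 = 0.25·270 + 0.5·220 + 0.25·210 = 230
CE = (230)² = 52900

$52,900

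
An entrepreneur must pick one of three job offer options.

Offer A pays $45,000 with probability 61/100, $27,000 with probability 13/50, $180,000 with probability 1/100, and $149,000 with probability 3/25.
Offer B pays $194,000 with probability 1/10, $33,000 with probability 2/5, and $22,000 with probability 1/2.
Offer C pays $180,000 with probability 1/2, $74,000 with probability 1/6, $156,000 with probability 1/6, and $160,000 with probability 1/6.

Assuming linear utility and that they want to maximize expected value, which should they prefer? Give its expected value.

Offer C ($155,000)

Offer A = 61/100 × 45000 + 13/50 × 27000 + 1/100 × 180000 + 3/25 × 149000 = 27450 + 7020 + 1800 + 17880 = 54150
Offer B = 1/10 × 194000 + 2/5 × 33000 + 1/2 × 22000 = 19400 + 13200 + 11000 = 43600
Offer C = 1/2 × 180000 + 1/6 × 74000 + 1/6 × 156000 + 1/6 × 160000 = 90000 + 12333.3333 + 26000 + 26666.6667 = 155000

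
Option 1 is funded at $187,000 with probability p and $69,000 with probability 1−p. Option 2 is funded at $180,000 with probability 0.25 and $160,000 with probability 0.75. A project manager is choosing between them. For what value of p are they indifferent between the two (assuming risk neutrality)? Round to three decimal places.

EV(Option 2) = 0.25 × 180000 + 0.75 × 160000 = 45000 + 120000 = 165000
p·187000 + (1−p)·69000 = 165000
118000p + 69000 = 165000
p = (165000 − 69000) / 118000

p = 0.814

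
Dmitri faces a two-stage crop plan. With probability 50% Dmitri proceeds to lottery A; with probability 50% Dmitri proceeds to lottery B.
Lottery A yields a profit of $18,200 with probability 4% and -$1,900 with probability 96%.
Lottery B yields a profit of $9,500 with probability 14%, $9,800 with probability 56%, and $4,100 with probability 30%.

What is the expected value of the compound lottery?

$3,476

EV(A) = 0.04 × 18200 + 0.96 × (-1900) = 728 − 1824 = -1096
EV(B) = 0.14 × 9500 + 0.56 × 9800 + 0.3 × 4100 = 1330 + 5488 + 1230 = 8048
Overall = 0.5 × (-1096) + 0.5 × 8048 = -548 + 4024 = 3476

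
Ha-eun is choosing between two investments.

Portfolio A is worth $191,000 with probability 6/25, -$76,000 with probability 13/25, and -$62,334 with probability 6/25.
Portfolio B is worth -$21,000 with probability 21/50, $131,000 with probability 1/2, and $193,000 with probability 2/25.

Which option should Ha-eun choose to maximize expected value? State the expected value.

Portfolio A = 6/25 × 191000 + 13/25 × (-76000) + 6/25 × (-62334) = 45840 − 39520 − 14960.16 = -8640.16
Portfolio B = 21/50 × (-21000) + 1/2 × 131000 + 2/25 × 193000 = -8820 + 65500 + 15440 = 72120

Portfolio B ($72,120)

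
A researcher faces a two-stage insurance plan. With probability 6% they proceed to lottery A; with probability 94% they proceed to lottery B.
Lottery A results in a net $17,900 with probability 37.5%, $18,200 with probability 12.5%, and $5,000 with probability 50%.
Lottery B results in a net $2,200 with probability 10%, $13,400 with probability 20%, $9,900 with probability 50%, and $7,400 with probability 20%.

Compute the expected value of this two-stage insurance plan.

$9,459.45

EV(A) = 0.375 × 17900 + 0.125 × 18200 + 0.5 × 5000 = 6712.5 + 2275 + 2500 = 11487.5
EV(B) = 0.1 × 2200 + 0.2 × 13400 + 0.5 × 9900 + 0.2 × 7400 = 220 + 2680 + 4950 + 1480 = 9330
Overall = 0.06 × 11487.5 + 0.94 × 9330 = 689.25 + 8770.2 = 9459.45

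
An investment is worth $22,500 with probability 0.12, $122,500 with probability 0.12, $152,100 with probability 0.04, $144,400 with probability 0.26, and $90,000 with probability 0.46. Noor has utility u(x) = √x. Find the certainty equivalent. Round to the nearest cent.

E[u] = 0.12·√22500 + 0.12·√122500 + 0.04·√152100 + 0.26·√144400 + 0.46·√90000 = 0.12·150 + 0.12·350 + 0.04·390 + 0.26·380 + 0.46·300 = 312.4
CE = (312.4)² = 97593.76

$97,593.76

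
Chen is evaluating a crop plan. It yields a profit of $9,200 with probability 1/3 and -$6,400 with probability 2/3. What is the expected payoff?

-$1,200

EV = 1/3 × 9200 + 2/3 × (-6400) = 3066.6667 − 4266.6667 = -1200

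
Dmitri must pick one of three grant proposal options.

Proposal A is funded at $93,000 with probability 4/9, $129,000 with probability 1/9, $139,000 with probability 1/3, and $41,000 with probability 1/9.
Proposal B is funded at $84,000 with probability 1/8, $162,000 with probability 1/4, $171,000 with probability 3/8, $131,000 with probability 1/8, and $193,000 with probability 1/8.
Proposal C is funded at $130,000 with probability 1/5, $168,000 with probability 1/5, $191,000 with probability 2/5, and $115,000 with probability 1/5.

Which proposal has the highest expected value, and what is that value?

Proposal C ($159,000)

Proposal A = 4/9 × 93000 + 1/9 × 129000 + 1/3 × 139000 + 1/9 × 41000 = 41333.3333 + 14333.3333 + 46333.3333 + 4555.5556 = 106555.5556
Proposal B = 1/8 × 84000 + 1/4 × 162000 + 3/8 × 171000 + 1/8 × 131000 + 1/8 × 193000 = 10500 + 40500 + 64125 + 16375 + 24125 = 155625
Proposal C = 1/5 × 130000 + 1/5 × 168000 + 2/5 × 191000 + 1/5 × 115000 = 26000 + 33600 + 76400 + 23000 = 159000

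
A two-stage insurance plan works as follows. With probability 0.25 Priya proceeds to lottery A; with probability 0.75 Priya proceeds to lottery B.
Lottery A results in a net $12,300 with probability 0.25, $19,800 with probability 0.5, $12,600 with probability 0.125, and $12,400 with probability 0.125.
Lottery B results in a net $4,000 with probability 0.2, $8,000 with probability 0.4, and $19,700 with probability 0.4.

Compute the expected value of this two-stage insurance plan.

EV(A) = 0.25 × 12300 + 0.5 × 19800 + 0.125 × 12600 + 0.125 × 12400 = 3075 + 9900 + 1575 + 1550 = 16100
EV(B) = 0.2 × 4000 + 0.4 × 8000 + 0.4 × 19700 = 800 + 3200 + 7880 = 11880
Overall = 0.25 × 16100 + 0.75 × 11880 = 4025 + 8910 = 12935

$12,935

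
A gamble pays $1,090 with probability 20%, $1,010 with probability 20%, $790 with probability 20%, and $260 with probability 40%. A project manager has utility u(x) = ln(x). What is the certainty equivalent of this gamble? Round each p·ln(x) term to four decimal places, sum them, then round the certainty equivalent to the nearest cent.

E[u] = 0.2·ln(1090) + 0.2·ln(1010) + 0.2·ln(790) + 0.4·ln(260) = 1.3988 + 1.3835 + 1.3344 + 2.2243 = 6.3410
CE = e^6.3410 ≈ 567.36

$567.36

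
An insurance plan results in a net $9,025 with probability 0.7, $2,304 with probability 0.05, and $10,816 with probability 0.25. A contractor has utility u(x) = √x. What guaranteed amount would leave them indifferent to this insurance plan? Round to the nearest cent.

$9,006.01

E[u] = 0.7·√9025 + 0.05·√2304 + 0.25·√10816 = 0.7·95 + 0.05·48 + 0.25·104 = 94.9
CE = (94.9)² = 9006.01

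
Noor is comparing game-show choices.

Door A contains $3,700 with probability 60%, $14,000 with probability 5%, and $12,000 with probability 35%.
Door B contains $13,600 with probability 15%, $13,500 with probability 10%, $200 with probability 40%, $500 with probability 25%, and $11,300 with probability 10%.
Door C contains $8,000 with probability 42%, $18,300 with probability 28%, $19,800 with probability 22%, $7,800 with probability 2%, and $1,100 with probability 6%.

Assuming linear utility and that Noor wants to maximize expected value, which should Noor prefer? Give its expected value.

Door C ($13,062)

Door A = 0.6 × 3700 + 0.05 × 14000 + 0.35 × 12000 = 2220 + 700 + 4200 = 7120
Door B = 0.15 × 13600 + 0.1 × 13500 + 0.4 × 200 + 0.25 × 500 + 0.1 × 11300 = 2040 + 1350 + 80 + 125 + 1130 = 4725
Door C = 0.42 × 8000 + 0.28 × 18300 + 0.22 × 19800 + 0.02 × 7800 + 0.06 × 1100 = 3360 + 5124 + 4356 + 156 + 66 = 13062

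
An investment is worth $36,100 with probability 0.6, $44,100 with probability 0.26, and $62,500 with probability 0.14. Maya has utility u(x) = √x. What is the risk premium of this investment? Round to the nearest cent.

E[u] = 0.6·√36100 + 0.26·√44100 + 0.14·√62500 = 0.6·190 + 0.26·210 + 0.14·250 = 203.6
CE = (203.6)² = 41452.96
Risk premium = EV − CE = 41876 − 41452.96 = 423.04

$423.04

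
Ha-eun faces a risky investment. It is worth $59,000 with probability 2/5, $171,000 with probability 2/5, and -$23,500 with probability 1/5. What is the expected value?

EV = 2/5 × 59000 + 2/5 × 171000 + 1/5 × (-23500) = 23600 + 68400 − 4700 = 87300

$87,300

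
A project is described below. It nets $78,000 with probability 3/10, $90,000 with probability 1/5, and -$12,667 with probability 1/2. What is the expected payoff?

$35,066.50

EV = 3/10 × 78000 + 1/5 × 90000 + 1/2 × (-12667) = 23400 + 18000 − 6333.5 = 35066.5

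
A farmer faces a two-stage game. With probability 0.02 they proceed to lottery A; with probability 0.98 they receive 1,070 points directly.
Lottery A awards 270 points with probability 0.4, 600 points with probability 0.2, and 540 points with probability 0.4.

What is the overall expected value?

1057.48 points

EV(A) = 0.4 × 270 + 0.2 × 600 + 0.4 × 540 = 108 + 120 + 216 = 444
Branch B: 1070 (certain)
Overall = 0.02 × 444 + 0.98 × 1070 = 8.88 + 1048.6 = 1057.48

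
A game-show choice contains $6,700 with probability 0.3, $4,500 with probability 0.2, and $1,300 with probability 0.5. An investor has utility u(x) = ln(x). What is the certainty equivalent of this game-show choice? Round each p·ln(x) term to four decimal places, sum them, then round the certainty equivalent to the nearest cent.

E[u] = 0.3·ln(6700) + 0.2·ln(4500) + 0.5·ln(1300) = 2.6430 + 1.6824 + 3.5851 = 7.9105
CE = e^7.9105 ≈ 2725.75

$2,725.75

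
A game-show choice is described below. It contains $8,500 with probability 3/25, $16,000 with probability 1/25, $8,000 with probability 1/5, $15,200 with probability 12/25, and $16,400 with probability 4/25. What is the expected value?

EV = 3/25 × 8500 + 1/25 × 16000 + 1/5 × 8000 + 12/25 × 15200 + 4/25 × 16400 = 1020 + 640 + 1600 + 7296 + 2624 = 13180

$13,180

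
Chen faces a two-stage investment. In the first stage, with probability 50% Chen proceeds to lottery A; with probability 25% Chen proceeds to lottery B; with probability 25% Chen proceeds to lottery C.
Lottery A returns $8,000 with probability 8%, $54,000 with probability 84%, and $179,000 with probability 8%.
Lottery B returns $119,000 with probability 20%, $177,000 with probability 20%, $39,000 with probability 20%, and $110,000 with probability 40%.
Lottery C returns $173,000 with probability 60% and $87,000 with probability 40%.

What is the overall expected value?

EV(A) = 0.08 × 8000 + 0.84 × 54000 + 0.08 × 179000 = 640 + 45360 + 14320 = 60320
EV(B) = 0.2 × 119000 + 0.2 × 177000 + 0.2 × 39000 + 0.4 × 110000 = 23800 + 35400 + 7800 + 44000 = 111000
EV(C) = 0.6 × 173000 + 0.4 × 87000 = 103800 + 34800 = 138600
Overall = 0.5 × 60320 + 0.25 × 111000 + 0.25 × 138600 = 30160 + 27750 + 34650 = 92560

$92,560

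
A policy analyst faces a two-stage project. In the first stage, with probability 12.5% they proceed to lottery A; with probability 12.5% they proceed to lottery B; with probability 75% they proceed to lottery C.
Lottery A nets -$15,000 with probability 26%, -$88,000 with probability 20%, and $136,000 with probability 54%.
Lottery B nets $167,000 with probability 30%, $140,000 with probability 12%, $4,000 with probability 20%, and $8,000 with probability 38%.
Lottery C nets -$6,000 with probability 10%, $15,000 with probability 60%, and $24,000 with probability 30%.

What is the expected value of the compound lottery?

$27,035

EV(A) = 0.26 × (-15000) + 0.2 × (-88000) + 0.54 × 136000 = -3900 − 17600 + 73440 = 51940
EV(B) = 0.3 × 167000 + 0.12 × 140000 + 0.2 × 4000 + 0.38 × 8000 = 50100 + 16800 + 800 + 3040 = 70740
EV(C) = 0.1 × (-6000) + 0.6 × 15000 + 0.3 × 24000 = -600 + 9000 + 7200 = 15600
Overall = 0.125 × 51940 + 0.125 × 70740 + 0.75 × 15600 = 6492.5 + 8842.5 + 11700 = 27035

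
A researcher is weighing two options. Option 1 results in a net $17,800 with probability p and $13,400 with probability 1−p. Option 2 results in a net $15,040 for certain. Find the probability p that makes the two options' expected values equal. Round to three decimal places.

p·17800 + (1−p)·13400 = 15040
4400p + 13400 = 15040
p = (15040 − 13400) / 4400

p = 0.373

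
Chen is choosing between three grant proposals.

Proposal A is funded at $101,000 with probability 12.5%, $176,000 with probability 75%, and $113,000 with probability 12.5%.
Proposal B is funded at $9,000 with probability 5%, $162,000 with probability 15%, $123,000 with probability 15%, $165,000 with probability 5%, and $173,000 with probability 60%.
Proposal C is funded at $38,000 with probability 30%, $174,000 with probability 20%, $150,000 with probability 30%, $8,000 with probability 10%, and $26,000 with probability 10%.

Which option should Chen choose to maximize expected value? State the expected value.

Proposal A ($158,750)

Proposal A = 0.125 × 101000 + 0.75 × 176000 + 0.125 × 113000 = 12625 + 132000 + 14125 = 158750
Proposal B = 0.05 × 9000 + 0.15 × 162000 + 0.15 × 123000 + 0.05 × 165000 + 0.6 × 173000 = 450 + 24300 + 18450 + 8250 + 103800 = 155250
Proposal C = 0.3 × 38000 + 0.2 × 174000 + 0.3 × 150000 + 0.1 × 8000 + 0.1 × 26000 = 11400 + 34800 + 45000 + 800 + 2600 = 94600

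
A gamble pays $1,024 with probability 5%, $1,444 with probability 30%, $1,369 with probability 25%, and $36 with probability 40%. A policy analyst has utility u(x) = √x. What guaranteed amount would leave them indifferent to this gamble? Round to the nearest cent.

$607.62

E[u] = 0.05·√1024 + 0.3·√1444 + 0.25·√1369 + 0.4·√36 = 0.05·32 + 0.3·38 + 0.25·37 + 0.4·6 = 24.65
CE = (24.65)² = 607.6225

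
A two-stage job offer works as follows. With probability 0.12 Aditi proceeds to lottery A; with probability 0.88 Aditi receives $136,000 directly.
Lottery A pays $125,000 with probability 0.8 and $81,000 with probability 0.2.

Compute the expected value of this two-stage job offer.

$133,624

EV(A) = 0.8 × 125000 + 0.2 × 81000 = 100000 + 16200 = 116200
Branch B: 136000 (certain)
Overall = 0.12 × 116200 + 0.88 × 136000 = 13944 + 119680 = 133624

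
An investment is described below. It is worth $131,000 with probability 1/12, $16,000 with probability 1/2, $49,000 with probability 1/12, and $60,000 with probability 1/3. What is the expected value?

$43,000

EV = 1/12 × 131000 + 1/2 × 16000 + 1/12 × 49000 + 1/3 × 60000 = 10916.6667 + 8000 + 4083.3333 + 20000 = 43000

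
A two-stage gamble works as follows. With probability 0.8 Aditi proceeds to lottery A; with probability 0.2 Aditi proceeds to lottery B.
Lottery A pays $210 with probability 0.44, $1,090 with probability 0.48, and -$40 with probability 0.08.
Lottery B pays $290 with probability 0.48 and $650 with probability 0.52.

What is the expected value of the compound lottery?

$585.36

EV(A) = 0.44 × 210 + 0.48 × 1090 + 0.08 × (-40) = 92.4 + 523.2 − 3.2 = 612.4
EV(B) = 0.48 × 290 + 0.52 × 650 = 139.2 + 338 = 477.2
Overall = 0.8 × 612.4 + 0.2 × 477.2 = 489.92 + 95.44 = 585.36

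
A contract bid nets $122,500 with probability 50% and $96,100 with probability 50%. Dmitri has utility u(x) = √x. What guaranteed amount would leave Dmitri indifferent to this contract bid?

E[u] = 0.5·√122500 + 0.5·√96100 = 0.5·350 + 0.5·310 = 330
CE = (330)² = 108900

$108,900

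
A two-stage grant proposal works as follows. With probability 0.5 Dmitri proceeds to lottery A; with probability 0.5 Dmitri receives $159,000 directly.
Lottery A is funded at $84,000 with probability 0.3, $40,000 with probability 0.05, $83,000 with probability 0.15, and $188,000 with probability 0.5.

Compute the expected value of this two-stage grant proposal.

EV(A) = 0.3 × 84000 + 0.05 × 40000 + 0.15 × 83000 + 0.5 × 188000 = 25200 + 2000 + 12450 + 94000 = 133650
Branch B: 159000 (certain)
Overall = 0.5 × 133650 + 0.5 × 159000 = 66825 + 79500 = 146325

$146,325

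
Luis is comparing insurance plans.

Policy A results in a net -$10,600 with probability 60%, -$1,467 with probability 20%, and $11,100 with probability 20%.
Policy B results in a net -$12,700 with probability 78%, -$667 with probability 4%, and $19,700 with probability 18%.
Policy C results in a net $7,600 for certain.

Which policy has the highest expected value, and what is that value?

Policy A = 0.6 × (-10600) + 0.2 × (-1467) + 0.2 × 11100 = -6360 − 293.4 + 2220 = -4433.4
Policy B = 0.78 × (-12700) + 0.04 × (-667) + 0.18 × 19700 = -9906 − 26.68 + 3546 = -6386.68
Policy C: 7600 (certain)

Policy C ($7,600)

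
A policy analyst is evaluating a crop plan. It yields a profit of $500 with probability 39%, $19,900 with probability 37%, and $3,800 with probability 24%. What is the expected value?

EV = 0.39 × 500 + 0.37 × 19900 + 0.24 × 3800 = 195 + 7363 + 912 = 8470

$8,470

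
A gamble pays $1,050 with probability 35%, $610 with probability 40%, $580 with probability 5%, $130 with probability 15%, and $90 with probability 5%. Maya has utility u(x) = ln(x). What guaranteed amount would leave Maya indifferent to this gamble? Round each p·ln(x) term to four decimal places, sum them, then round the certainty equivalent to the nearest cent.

$530.33

E[u] = 0.35·ln(1050) + 0.4·ln(610) + 0.05·ln(580) + 0.15·ln(130) + 0.05·ln(90) = 2.4348 + 2.5654 + 0.3182 + 0.7301 + 0.2250 = 6.2735
CE = e^6.2735 ≈ 530.33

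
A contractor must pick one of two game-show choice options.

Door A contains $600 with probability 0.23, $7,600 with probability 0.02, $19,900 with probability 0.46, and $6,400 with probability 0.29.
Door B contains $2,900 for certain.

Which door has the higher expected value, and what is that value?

Door A = 0.23 × 600 + 0.02 × 7600 + 0.46 × 19900 + 0.29 × 6400 = 138 + 152 + 9154 + 1856 = 11300
Door B: 2900 (certain)

Door A ($11,300)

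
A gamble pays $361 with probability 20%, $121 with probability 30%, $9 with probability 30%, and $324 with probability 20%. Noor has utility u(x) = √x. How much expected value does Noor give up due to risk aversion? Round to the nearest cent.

$41.44

E[u] = 0.2·√361 + 0.3·√121 + 0.3·√9 + 0.2·√324 = 0.2·19 + 0.3·11 + 0.3·3 + 0.2·18 = 11.6
CE = (11.6)² = 134.56
Risk premium = EV − CE = 176 − 134.56 = 41.44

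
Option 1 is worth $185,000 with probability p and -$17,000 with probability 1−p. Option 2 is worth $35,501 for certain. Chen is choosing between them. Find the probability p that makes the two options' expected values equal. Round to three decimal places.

p = 0.260

p·185000 + (1−p)·(-17000) = 35501
202000p − 17000 = 35501
p = (35501 + 17000) / 202000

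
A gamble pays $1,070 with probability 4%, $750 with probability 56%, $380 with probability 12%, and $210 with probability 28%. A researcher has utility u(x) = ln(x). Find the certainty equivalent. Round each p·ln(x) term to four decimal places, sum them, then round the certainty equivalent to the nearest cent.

$490.88

E[u] = 0.04·ln(1070) + 0.56·ln(750) + 0.12·ln(380) + 0.28·ln(210) = 0.2790 + 3.7072 + 0.7128 + 1.4972 = 6.1962
CE = e^6.1962 ≈ 490.88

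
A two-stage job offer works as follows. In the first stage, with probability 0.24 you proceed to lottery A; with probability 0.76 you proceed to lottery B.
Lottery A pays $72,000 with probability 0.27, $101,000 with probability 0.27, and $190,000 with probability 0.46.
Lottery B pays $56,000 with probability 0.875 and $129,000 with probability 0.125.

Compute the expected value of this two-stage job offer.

EV(A) = 0.27 × 72000 + 0.27 × 101000 + 0.46 × 190000 = 19440 + 27270 + 87400 = 134110
EV(B) = 0.875 × 56000 + 0.125 × 129000 = 49000 + 16125 = 65125
Overall = 0.24 × 134110 + 0.76 × 65125 = 32186.4 + 49495 = 81681.4

$81,681.40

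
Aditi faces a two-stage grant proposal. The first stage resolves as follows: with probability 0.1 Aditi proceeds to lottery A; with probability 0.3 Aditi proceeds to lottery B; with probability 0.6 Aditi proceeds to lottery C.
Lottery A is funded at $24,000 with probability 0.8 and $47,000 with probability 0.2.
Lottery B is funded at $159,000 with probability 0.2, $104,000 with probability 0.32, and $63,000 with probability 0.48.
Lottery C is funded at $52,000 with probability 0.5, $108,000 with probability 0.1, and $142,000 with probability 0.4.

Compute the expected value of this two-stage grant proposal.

$87,616

EV(A) = 0.8 × 24000 + 0.2 × 47000 = 19200 + 9400 = 28600
EV(B) = 0.2 × 159000 + 0.32 × 104000 + 0.48 × 63000 = 31800 + 33280 + 30240 = 95320
EV(C) = 0.5 × 52000 + 0.1 × 108000 + 0.4 × 142000 = 26000 + 10800 + 56800 = 93600
Overall = 0.1 × 28600 + 0.3 × 95320 + 0.6 × 93600 = 2860 + 28596 + 56160 = 87616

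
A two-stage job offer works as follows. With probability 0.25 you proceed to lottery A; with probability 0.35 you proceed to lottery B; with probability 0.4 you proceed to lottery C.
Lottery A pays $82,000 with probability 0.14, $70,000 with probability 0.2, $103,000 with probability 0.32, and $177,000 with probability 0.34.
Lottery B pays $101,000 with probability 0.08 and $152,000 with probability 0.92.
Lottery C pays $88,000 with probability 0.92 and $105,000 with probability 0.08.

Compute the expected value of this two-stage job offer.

$117,171

EV(A) = 0.14 × 82000 + 0.2 × 70000 + 0.32 × 103000 + 0.34 × 177000 = 11480 + 14000 + 32960 + 60180 = 118620
EV(B) = 0.08 × 101000 + 0.92 × 152000 = 8080 + 139840 = 147920
EV(C) = 0.92 × 88000 + 0.08 × 105000 = 80960 + 8400 = 89360
Overall = 0.25 × 118620 + 0.35 × 147920 + 0.4 × 89360 = 29655 + 51772 + 35744 = 117171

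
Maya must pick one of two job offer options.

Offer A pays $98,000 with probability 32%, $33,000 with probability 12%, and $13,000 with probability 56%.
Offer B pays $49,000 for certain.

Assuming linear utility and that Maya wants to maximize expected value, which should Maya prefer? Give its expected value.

Offer B ($49,000)

Offer A = 0.32 × 98000 + 0.12 × 33000 + 0.56 × 13000 = 31360 + 3960 + 7280 = 42600
Offer B: 49000 (certain)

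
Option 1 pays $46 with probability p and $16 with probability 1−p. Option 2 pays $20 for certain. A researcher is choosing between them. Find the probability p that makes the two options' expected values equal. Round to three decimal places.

p = 0.133

p·46 + (1−p)·16 = 20
30p + 16 = 20
p = (20 − 16) / 30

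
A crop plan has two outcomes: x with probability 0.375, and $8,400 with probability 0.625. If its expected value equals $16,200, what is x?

x = $29,200

0.375·x + 0.625·8400 = 16200
0.375·x = 16200 − 5250 = 10950
x = 10950 / 0.375 = 29200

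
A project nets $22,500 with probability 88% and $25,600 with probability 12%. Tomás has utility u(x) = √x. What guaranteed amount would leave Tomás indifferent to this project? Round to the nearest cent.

$22,861.44

E[u] = 0.88·√22500 + 0.12·√25600 = 0.88·150 + 0.12·160 = 151.2
CE = (151.2)² = 22861.44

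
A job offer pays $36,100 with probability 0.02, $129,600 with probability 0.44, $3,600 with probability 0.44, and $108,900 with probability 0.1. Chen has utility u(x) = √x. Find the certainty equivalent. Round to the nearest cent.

E[u] = 0.02·√36100 + 0.44·√129600 + 0.44·√3600 + 0.1·√108900 = 0.02·190 + 0.44·360 + 0.44·60 + 0.1·330 = 221.6
CE = (221.6)² = 49106.56

$49,106.56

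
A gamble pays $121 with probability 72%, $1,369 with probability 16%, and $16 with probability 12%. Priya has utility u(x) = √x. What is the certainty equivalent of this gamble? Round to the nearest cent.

E[u] = 0.72·√121 + 0.16·√1369 + 0.12·√16 = 0.72·11 + 0.16·37 + 0.12·4 = 14.32
CE = (14.32)² = 205.0624

$205.06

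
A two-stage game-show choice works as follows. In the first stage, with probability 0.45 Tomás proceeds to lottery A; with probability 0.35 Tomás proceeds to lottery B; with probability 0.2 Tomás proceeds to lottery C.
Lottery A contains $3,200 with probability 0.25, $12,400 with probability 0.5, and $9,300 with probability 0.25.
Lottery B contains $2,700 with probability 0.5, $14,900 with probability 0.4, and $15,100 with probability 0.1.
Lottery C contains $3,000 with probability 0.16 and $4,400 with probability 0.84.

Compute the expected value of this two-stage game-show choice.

EV(A) = 0.25 × 3200 + 0.5 × 12400 + 0.25 × 9300 = 800 + 6200 + 2325 = 9325
EV(B) = 0.5 × 2700 + 0.4 × 14900 + 0.1 × 15100 = 1350 + 5960 + 1510 = 8820
EV(C) = 0.16 × 3000 + 0.84 × 4400 = 480 + 3696 = 4176
Overall = 0.45 × 9325 + 0.35 × 8820 + 0.2 × 4176 = 4196.25 + 3087 + 835.2 = 8118.45

$8,118.45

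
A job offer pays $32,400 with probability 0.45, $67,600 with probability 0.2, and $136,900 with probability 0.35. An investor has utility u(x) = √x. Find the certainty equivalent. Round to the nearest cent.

$68,906.25

E[u] = 0.45·√32400 + 0.2·√67600 + 0.35·√136900 = 0.45·180 + 0.2·260 + 0.35·370 = 262.5
CE = (262.5)² = 68906.25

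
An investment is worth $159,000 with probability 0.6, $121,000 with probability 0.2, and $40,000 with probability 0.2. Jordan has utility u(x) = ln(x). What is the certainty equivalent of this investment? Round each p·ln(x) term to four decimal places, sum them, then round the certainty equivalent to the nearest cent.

E[u] = 0.6·ln(159000) + 0.2·ln(121000) + 0.2·ln(40000) = 7.1860 + 2.3407 + 2.1193 = 11.6460
CE = e^11.6460 ≈ 114233.51

$114,233.51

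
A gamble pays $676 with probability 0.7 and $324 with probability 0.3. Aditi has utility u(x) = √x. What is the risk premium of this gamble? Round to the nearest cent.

E[u] = 0.7·√676 + 0.3·√324 = 0.7·26 + 0.3·18 = 23.6
CE = (23.6)² = 556.96
Risk premium = EV − CE = 570.4 − 556.96 = 13.44

$13.44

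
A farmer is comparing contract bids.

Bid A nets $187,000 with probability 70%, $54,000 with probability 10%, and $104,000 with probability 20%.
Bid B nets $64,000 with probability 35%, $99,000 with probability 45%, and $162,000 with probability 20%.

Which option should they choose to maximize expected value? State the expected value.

Bid A ($157,100)

Bid A = 0.7 × 187000 + 0.1 × 54000 + 0.2 × 104000 = 130900 + 5400 + 20800 = 157100
Bid B = 0.35 × 64000 + 0.45 × 99000 + 0.2 × 162000 = 22400 + 44550 + 32400 = 99350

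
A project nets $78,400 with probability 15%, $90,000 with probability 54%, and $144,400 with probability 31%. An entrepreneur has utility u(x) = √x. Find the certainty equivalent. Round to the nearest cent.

E[u] = 0.15·√78400 + 0.54·√90000 + 0.31·√144400 = 0.15·280 + 0.54·300 + 0.31·380 = 321.8
CE = (321.8)² = 103555.24

$103,555.24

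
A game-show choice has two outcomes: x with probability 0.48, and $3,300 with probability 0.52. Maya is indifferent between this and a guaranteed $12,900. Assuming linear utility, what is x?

0.48·x + 0.52·3300 = 12900
0.48·x = 12900 − 1716 = 11184
x = 11184 / 0.48 = 23300

x = $23,300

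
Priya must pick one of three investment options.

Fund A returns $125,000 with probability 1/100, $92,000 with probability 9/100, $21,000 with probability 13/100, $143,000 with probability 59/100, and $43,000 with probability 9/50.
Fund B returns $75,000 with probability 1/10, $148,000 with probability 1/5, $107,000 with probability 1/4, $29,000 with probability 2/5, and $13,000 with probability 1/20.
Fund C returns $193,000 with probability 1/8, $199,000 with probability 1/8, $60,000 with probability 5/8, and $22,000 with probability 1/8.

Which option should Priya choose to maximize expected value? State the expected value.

Fund A ($104,370)

Fund A = 1/100 × 125000 + 9/100 × 92000 + 13/100 × 21000 + 59/100 × 143000 + 9/50 × 43000 = 1250 + 8280 + 2730 + 84370 + 7740 = 104370
Fund B = 1/10 × 75000 + 1/5 × 148000 + 1/4 × 107000 + 2/5 × 29000 + 1/20 × 13000 = 7500 + 29600 + 26750 + 11600 + 650 = 76100
Fund C = 1/8 × 193000 + 1/8 × 199000 + 5/8 × 60000 + 1/8 × 22000 = 24125 + 24875 + 37500 + 2750 = 89250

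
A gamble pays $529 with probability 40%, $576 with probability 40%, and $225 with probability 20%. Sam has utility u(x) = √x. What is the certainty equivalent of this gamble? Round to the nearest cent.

E[u] = 0.4·√529 + 0.4·√576 + 0.2·√225 = 0.4·23 + 0.4·24 + 0.2·15 = 21.8
CE = (21.8)² = 475.24

$475.24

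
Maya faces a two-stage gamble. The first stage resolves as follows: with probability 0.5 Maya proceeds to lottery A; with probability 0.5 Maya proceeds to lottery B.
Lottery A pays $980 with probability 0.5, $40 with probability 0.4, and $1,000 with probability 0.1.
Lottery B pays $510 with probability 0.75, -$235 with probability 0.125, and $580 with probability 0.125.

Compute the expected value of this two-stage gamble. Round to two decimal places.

EV(A) = 0.5 × 980 + 0.4 × 40 + 0.1 × 1000 = 490 + 16 + 100 = 606
EV(B) = 0.75 × 510 + 0.125 × (-235) + 0.125 × 580 = 382.5 − 29.375 + 72.5 = 425.625
Overall = 0.5 × 606 + 0.5 × 425.625 = 303 + 212.8125 = 515.8125

$515.81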